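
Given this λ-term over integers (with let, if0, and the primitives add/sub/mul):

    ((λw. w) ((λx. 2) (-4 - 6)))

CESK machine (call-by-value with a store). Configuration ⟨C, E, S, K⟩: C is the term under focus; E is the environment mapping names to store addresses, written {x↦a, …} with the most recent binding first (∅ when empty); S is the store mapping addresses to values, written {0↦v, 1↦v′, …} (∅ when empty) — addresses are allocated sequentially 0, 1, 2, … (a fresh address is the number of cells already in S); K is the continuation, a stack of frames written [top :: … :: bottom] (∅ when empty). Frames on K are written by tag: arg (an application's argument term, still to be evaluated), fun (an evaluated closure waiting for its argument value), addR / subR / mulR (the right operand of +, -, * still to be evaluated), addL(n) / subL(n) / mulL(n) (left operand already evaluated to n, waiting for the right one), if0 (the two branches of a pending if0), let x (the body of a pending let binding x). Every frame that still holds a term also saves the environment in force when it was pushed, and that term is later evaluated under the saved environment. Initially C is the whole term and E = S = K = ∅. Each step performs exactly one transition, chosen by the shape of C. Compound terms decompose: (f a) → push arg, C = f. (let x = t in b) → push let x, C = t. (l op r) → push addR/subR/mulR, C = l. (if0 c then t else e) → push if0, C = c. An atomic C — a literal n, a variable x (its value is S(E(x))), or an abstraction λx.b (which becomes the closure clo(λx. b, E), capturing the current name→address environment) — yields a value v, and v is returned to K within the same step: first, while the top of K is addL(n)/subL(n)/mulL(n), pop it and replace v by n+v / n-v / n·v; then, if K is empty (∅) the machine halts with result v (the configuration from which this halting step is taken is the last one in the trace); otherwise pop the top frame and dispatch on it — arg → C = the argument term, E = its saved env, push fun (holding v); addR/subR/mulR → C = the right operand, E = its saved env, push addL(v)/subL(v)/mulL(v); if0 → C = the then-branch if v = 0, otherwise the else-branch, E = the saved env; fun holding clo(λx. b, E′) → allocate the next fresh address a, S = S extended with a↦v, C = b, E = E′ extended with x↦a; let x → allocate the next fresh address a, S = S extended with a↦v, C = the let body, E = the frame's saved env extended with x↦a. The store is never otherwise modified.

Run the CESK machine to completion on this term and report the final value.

step 0: ⟨C=((λw. w) ((λx. 2) (-4 - 6))); E=∅; S=∅; K=∅⟩
step 1: ⟨C=(λw. w); E=∅; S=∅; K=[arg]⟩
step 2: ⟨C=((λx. 2) (-4 - 6)); E=∅; S=∅; K=[fun]⟩
step 3: ⟨C=(λx. 2); E=∅; S=∅; K=[arg :: fun]⟩
step 4: ⟨C=(-4 - 6); E=∅; S=∅; K=[fun :: fun]⟩
step 5: ⟨C=-4; E=∅; S=∅; K=[subR :: fun :: fun]⟩
step 6: ⟨C=6; E=∅; S=∅; K=[subL(-4) :: fun :: fun]⟩
step 7: ⟨C=2; E={x↦0}; S={0↦-10}; K=[fun]⟩
step 8: ⟨C=w; E={w↦1}; S={0↦-10, 1↦2}; K=∅⟩
→ final value 2

Answer: 2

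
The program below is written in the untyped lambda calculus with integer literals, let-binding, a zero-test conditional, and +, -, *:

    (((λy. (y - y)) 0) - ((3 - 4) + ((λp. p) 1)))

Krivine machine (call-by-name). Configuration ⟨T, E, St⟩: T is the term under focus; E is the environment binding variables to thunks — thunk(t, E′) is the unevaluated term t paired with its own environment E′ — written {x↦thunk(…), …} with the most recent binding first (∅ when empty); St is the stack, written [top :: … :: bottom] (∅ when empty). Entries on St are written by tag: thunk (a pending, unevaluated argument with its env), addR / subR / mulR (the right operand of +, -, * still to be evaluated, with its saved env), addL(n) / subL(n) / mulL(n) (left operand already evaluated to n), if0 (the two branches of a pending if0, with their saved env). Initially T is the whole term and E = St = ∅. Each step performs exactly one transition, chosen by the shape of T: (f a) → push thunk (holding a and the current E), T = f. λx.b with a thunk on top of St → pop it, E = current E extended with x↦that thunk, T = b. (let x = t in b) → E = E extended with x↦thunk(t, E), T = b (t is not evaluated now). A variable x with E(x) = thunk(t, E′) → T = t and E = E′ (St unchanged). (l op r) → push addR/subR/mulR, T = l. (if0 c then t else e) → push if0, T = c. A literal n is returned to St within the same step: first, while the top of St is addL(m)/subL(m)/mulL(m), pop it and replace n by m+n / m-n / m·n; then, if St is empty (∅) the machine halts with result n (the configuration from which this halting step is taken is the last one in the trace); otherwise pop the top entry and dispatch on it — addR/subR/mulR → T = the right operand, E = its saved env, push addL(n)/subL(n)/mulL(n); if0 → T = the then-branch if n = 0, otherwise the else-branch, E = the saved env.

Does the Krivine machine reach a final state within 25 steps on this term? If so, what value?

step 0: ⟨T=(((λy. (y - y)) 0) - ((3 - 4) + ((λp. p) 1))); E=∅; St=∅⟩
step 1: ⟨T=((λy. (y - y)) 0); E=∅; St=[subR]⟩
step 2: ⟨T=(λy. (y - y)); E=∅; St=[thunk :: subR]⟩
step 3: ⟨T=(y - y); E={y↦thunk(0, ∅)}; St=[subR]⟩
step 4: ⟨T=y; E={y↦thunk(0, ∅)}; St=[subR :: subR]⟩
step 5: ⟨T=0; E=∅; St=[subR :: subR]⟩
step 6: ⟨T=y; E={y↦thunk(0, ∅)}; St=[subL(0) :: subR]⟩
step 7: ⟨T=0; E=∅; St=[subL(0) :: subR]⟩
step 8: ⟨T=((3 - 4) + ((λp. p) 1)); E=∅; St=[subL(0)]⟩
step 9: ⟨T=(3 - 4); E=∅; St=[addR :: subL(0)]⟩
step 10: ⟨T=3; E=∅; St=[subR :: addR :: subL(0)]⟩
step 11: ⟨T=4; E=∅; St=[subL(3) :: addR :: subL(0)]⟩
step 12: ⟨T=((λp. p) 1); E=∅; St=[addL(-1) :: subL(0)]⟩
step 13: ⟨T=(λp. p); E=∅; St=[thunk :: addL(-1) :: subL(0)]⟩
step 14: ⟨T=p; E={p↦thunk(1, ∅)}; St=[addL(-1) :: subL(0)]⟩
step 15: ⟨T=1; E=∅; St=[addL(-1) :: subL(0)]⟩
→ final value 0

Answer: 0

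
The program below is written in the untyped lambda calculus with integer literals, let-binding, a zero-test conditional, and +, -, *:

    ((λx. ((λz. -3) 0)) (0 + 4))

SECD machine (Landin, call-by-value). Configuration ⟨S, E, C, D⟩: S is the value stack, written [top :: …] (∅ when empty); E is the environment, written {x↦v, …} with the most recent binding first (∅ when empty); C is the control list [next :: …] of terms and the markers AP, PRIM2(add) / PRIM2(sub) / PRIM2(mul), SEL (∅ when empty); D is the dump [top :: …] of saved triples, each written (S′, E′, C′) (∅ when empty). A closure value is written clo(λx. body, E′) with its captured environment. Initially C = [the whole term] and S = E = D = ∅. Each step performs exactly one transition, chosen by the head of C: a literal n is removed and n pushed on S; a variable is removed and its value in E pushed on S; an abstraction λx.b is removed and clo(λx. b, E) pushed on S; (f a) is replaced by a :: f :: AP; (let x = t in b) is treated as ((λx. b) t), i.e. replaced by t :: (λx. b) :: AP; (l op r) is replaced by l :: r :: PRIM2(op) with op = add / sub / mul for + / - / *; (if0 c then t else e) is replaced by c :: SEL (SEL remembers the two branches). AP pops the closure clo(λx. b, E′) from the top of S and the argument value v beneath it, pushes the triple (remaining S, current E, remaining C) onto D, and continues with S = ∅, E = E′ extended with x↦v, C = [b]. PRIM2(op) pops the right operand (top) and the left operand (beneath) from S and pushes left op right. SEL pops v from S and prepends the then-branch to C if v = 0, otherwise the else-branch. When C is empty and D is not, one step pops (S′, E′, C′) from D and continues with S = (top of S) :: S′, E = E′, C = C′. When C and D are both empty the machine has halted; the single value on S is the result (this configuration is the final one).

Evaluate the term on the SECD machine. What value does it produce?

0. <S=∅, E=∅, C=[((λx. ((λz. -3) 0)) (0 + 4))], D=∅>
1. <S=∅, E=∅, C=[(0 + 4) :: (λx. ((λz. -3) 0)) :: AP], D=∅>
2. <S=∅, E=∅, C=[0 :: 4 :: PRIM2(add) :: (λx. ((λz. -3) 0)) :: AP], D=∅>
3. <S=[0], E=∅, C=[4 :: PRIM2(add) :: (λx. ((λz. -3) 0)) :: AP], D=∅>
4. <S=[4 :: 0], E=∅, C=[PRIM2(add) :: (λx. ((λz. -3) 0)) :: AP], D=∅>
5. <S=[4], E=∅, C=[(λx. ((λz. -3) 0)) :: AP], D=∅>
6. <S=[clo(λx. ((λz. -3) 0), ∅) :: 4], E=∅, C=[AP], D=∅>
7. <S=∅, E={x↦4}, C=[((λz. -3) 0)], D=[(∅, ∅, ∅)]>
8. <S=∅, E={x↦4}, C=[0 :: (λz. -3) :: AP], D=[(∅, ∅, ∅)]>
9. <S=[0], E={x↦4}, C=[(λz. -3) :: AP], D=[(∅, ∅, ∅)]>
10. <S=[clo(λz. -3, {x↦4}) :: 0], E={x↦4}, C=[AP], D=[(∅, ∅, ∅)]>
11. <S=∅, E={z↦0, x↦4}, C=[-3], D=[(∅, {x↦4}, ∅) :: (∅, ∅, ∅)]>
12. <S=[-3], E={z↦0, x↦4}, C=∅, D=[(∅, {x↦4}, ∅) :: (∅, ∅, ∅)]>
13. <S=[-3], E={x↦4}, C=∅, D=[(∅, ∅, ∅)]>
14. <S=[-3], E=∅, C=∅, D=∅>
→ final value -3

Answer: -3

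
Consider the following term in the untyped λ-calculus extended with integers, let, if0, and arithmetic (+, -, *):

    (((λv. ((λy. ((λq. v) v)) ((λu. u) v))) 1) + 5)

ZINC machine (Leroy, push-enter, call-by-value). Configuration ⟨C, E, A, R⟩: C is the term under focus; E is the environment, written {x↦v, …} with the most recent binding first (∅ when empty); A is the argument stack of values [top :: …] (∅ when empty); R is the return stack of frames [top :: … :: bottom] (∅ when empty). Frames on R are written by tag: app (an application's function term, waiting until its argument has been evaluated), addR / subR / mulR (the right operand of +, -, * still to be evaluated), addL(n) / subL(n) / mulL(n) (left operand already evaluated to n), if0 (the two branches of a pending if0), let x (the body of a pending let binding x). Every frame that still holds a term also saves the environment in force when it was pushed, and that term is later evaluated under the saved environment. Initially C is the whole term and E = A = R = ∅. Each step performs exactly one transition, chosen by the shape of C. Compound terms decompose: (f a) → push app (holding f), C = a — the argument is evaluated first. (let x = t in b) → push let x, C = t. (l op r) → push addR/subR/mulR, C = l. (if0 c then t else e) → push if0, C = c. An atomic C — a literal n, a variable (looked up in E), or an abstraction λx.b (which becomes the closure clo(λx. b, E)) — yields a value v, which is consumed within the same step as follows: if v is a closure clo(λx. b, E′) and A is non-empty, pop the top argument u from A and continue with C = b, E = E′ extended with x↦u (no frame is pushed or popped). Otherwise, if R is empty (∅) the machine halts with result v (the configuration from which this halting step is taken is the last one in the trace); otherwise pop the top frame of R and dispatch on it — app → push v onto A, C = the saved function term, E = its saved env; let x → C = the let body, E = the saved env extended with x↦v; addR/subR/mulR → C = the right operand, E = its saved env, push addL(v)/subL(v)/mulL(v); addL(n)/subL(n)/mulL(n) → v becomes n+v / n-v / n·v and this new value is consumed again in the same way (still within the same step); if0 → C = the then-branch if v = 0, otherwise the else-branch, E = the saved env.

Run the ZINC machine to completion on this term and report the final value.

Answer: 6

Derivation:
[0] <C=(((λv. ((λy. ((λq. v) v)) ((λu. u) v))) 1) + 5), E=∅, A=∅, R=∅>
[1] <C=((λv. ((λy. ((λq. v) v)) ((λu. u) v))) 1), E=∅, A=∅, R=[addR]>
[2] <C=1, E=∅, A=∅, R=[app :: addR]>
[3] <C=(λv. ((λy. ((λq. v) v)) ((λu. u) v))), E=∅, A=[1], R=[addR]>
[4] <C=((λy. ((λq. v) v)) ((λu. u) v)), E={v↦1}, A=∅, R=[addR]>
[5] <C=((λu. u) v), E={v↦1}, A=∅, R=[app :: addR]>
[6] <C=v, E={v↦1}, A=∅, R=[app :: app :: addR]>
[7] <C=(λu. u), E={v↦1}, A=[1], R=[app :: addR]>
[8] <C=u, E={u↦1, v↦1}, A=∅, R=[app :: addR]>
[9] <C=(λy. ((λq. v) v)), E={v↦1}, A=[1], R=[addR]>
[10] <C=((λq. v) v), E={y↦1, v↦1}, A=∅, R=[addR]>
[11] <C=v, E={y↦1, v↦1}, A=∅, R=[app :: addR]>
[12] <C=(λq. v), E={y↦1, v↦1}, A=[1], R=[addR]>
[13] <C=v, E={q↦1, y↦1, v↦1}, A=∅, R=[addR]>
[14] <C=5, E=∅, A=∅, R=[addL(1)]>
→ final value 6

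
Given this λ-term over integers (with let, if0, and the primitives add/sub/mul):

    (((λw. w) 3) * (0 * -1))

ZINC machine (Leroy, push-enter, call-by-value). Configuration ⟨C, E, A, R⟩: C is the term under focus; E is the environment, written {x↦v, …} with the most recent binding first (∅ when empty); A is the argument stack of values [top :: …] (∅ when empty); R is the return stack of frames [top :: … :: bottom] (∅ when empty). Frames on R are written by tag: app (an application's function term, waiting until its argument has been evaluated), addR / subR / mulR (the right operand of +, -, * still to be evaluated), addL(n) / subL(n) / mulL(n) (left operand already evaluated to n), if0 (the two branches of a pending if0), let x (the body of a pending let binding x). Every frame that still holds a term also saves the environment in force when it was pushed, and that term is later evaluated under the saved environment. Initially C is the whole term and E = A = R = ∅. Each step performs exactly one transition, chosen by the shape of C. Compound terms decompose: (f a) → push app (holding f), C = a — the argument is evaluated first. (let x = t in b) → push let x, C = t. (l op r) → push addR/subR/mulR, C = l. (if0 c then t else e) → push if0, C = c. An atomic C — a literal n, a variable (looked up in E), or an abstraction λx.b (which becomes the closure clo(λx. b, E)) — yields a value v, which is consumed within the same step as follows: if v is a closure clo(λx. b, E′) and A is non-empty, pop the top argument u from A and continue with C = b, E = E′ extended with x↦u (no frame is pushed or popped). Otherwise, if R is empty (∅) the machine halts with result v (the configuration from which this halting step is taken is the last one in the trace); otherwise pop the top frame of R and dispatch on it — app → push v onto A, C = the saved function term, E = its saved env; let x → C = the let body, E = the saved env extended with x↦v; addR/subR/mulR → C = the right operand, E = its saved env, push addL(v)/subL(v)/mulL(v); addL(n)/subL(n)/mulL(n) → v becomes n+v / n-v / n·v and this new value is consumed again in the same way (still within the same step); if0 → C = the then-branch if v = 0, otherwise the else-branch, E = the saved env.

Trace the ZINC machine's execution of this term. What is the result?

t=0: [C=(((λw. w) 3) * (0 * -1)) | E=∅ | A=∅ | R=∅]
t=1: [C=((λw. w) 3) | E=∅ | A=∅ | R=[mulR]]
t=2: [C=3 | E=∅ | A=∅ | R=[app :: mulR]]
t=3: [C=(λw. w) | E=∅ | A=[3] | R=[mulR]]
t=4: [C=w | E={w↦3} | A=∅ | R=[mulR]]
t=5: [C=(0 * -1) | E=∅ | A=∅ | R=[mulL(3)]]
t=6: [C=0 | E=∅ | A=∅ | R=[mulR :: mulL(3)]]
t=7: [C=-1 | E=∅ | A=∅ | R=[mulL(0) :: mulL(3)]]
→ final value 0

Answer: 0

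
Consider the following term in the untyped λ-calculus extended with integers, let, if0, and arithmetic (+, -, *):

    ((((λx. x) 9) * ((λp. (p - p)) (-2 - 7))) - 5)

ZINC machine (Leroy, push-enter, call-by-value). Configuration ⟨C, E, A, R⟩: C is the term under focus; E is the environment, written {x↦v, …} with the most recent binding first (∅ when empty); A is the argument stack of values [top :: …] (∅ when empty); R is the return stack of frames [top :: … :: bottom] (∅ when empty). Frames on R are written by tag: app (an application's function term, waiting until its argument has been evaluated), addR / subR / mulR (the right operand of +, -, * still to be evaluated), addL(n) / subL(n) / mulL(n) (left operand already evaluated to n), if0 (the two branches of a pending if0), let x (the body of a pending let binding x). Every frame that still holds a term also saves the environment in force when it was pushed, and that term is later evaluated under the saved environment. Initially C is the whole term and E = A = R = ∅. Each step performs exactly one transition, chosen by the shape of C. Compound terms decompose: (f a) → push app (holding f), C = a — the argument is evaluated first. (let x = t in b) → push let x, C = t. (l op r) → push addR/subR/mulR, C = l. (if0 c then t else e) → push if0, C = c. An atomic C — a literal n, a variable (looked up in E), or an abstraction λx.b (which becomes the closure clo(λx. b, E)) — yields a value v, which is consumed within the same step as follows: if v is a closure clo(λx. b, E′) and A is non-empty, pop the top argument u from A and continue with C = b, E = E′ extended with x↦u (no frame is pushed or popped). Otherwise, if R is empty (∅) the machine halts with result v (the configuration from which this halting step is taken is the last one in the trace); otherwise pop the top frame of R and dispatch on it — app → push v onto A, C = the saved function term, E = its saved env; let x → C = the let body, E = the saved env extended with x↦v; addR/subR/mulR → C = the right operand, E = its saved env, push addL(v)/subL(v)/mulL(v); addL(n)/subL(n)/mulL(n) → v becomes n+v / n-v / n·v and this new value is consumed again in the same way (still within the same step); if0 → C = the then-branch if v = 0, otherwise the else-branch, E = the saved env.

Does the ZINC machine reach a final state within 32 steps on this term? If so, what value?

0. <C=((((λx. x) 9) * ((λp. (p - p)) (-2 - 7))) - 5), E=∅, A=∅, R=∅>
1. <C=(((λx. x) 9) * ((λp. (p - p)) (-2 - 7))), E=∅, A=∅, R=[subR]>
2. <C=((λx. x) 9), E=∅, A=∅, R=[mulR :: subR]>
3. <C=9, E=∅, A=∅, R=[app :: mulR :: subR]>
4. <C=(λx. x), E=∅, A=[9], R=[mulR :: subR]>
5. <C=x, E={x↦9}, A=∅, R=[mulR :: subR]>
6. <C=((λp. (p - p)) (-2 - 7)), E=∅, A=∅, R=[mulL(9) :: subR]>
7. <C=(-2 - 7), E=∅, A=∅, R=[app :: mulL(9) :: subR]>
8. <C=-2, E=∅, A=∅, R=[subR :: app :: mulL(9) :: subR]>
9. <C=7, E=∅, A=∅, R=[subL(-2) :: app :: mulL(9) :: subR]>
10. <C=(λp. (p - p)), E=∅, A=[-9], R=[mulL(9) :: subR]>
11. <C=(p - p), E={p↦-9}, A=∅, R=[mulL(9) :: subR]>
12. <C=p, E={p↦-9}, A=∅, R=[subR :: mulL(9) :: subR]>
13. <C=p, E={p↦-9}, A=∅, R=[subL(-9) :: mulL(9) :: subR]>
14. <C=5, E=∅, A=∅, R=[subL(0)]>
→ final value -5

Answer: -5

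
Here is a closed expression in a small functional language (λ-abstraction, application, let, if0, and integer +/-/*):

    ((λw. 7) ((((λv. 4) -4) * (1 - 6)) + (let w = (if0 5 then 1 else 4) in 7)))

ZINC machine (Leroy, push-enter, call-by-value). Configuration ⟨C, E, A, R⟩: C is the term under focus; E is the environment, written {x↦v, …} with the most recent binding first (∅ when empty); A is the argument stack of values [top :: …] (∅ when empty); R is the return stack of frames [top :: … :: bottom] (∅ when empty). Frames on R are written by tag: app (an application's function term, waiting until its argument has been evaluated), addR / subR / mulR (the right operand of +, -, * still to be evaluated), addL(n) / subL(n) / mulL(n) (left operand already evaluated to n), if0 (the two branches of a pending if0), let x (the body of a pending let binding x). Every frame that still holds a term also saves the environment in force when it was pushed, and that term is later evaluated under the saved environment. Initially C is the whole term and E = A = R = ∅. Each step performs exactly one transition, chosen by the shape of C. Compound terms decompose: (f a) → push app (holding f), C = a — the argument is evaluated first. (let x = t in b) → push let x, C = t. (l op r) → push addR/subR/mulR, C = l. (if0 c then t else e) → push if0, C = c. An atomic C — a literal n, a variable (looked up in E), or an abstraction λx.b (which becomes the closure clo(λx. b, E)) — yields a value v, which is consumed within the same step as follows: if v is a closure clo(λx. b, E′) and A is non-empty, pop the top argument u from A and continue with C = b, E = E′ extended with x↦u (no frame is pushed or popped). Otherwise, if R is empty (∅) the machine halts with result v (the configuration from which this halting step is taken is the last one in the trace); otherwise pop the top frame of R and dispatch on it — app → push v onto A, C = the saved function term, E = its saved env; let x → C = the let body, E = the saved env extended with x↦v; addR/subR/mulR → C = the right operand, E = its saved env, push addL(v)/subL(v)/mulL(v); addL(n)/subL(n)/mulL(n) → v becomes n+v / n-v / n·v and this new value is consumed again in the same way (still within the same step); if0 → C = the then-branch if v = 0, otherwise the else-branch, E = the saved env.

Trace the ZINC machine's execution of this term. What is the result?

t=0: [C=((λw. 7) ((((λv. 4) -4) * (1 - 6)) + (let w = (if0 5 then 1 else 4) in 7))) | E=∅ | A=∅ | R=∅]
t=1: [C=((((λv. 4) -4) * (1 - 6)) + (let w = (if0 5 then 1 else 4) in 7)) | E=∅ | A=∅ | R=[app]]
t=2: [C=(((λv. 4) -4) * (1 - 6)) | E=∅ | A=∅ | R=[addR :: app]]
t=3: [C=((λv. 4) -4) | E=∅ | A=∅ | R=[mulR :: addR :: app]]
t=4: [C=-4 | E=∅ | A=∅ | R=[app :: mulR :: addR :: app]]
t=5: [C=(λv. 4) | E=∅ | A=[-4] | R=[mulR :: addR :: app]]
t=6: [C=4 | E={v↦-4} | A=∅ | R=[mulR :: addR :: app]]
t=7: [C=(1 - 6) | E=∅ | A=∅ | R=[mulL(4) :: addR :: app]]
t=8: [C=1 | E=∅ | A=∅ | R=[subR :: mulL(4) :: addR :: app]]
t=9: [C=6 | E=∅ | A=∅ | R=[subL(1) :: mulL(4) :: addR :: app]]
t=10: [C=(let w = (if0 5 then 1 else 4) in 7) | E=∅ | A=∅ | R=[addL(-20) :: app]]
t=11: [C=(if0 5 then 1 else 4) | E=∅ | A=∅ | R=[let w :: addL(-20) :: app]]
t=12: [C=5 | E=∅ | A=∅ | R=[if0 :: let w :: addL(-20) :: app]]
t=13: [C=4 | E=∅ | A=∅ | R=[let w :: addL(-20) :: app]]
t=14: [C=7 | E={w↦4} | A=∅ | R=[addL(-20) :: app]]
t=15: [C=(λw. 7) | E=∅ | A=[-13] | R=∅]
t=16: [C=7 | E={w↦-13} | A=∅ | R=∅]
→ final value 7

Answer: 7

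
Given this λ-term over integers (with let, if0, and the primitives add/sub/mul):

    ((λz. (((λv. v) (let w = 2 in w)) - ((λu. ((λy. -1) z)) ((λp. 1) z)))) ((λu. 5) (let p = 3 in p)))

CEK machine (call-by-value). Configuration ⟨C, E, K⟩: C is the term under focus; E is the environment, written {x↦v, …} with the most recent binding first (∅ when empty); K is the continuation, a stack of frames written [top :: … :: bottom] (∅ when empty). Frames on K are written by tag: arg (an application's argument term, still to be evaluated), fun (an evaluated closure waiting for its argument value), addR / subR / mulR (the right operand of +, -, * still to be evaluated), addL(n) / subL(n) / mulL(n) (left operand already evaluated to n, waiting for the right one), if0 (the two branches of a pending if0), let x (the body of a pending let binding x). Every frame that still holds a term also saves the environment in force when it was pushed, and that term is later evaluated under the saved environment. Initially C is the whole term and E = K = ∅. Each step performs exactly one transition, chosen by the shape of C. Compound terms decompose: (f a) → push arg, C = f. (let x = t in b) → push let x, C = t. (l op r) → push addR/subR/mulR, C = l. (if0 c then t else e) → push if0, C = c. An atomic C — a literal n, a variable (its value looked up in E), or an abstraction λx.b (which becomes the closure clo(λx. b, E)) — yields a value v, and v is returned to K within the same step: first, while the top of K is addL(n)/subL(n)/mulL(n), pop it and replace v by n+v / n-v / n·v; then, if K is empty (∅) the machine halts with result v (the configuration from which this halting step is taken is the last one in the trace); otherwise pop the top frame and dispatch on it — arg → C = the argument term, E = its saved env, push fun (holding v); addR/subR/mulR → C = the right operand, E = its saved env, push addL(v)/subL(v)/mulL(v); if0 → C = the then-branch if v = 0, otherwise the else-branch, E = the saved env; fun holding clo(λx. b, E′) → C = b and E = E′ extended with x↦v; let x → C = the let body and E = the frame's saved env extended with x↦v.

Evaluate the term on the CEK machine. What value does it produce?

Answer: 3

Execution trace:
0. [C=((λz. (((λv. v) (let w = 2 in w)) - ((λu. ((λy. -1) z)) ((λp. 1) z)))) ((λu. 5) (let p = 3 in p))) | E=∅ | K=∅]
1. [C=(λz. (((λv. v) (let w = 2 in w)) - ((λu. ((λy. -1) z)) ((λp. 1) z)))) | E=∅ | K=[arg]]
2. [C=((λu. 5) (let p = 3 in p)) | E=∅ | K=[fun]]
3. [C=(λu. 5) | E=∅ | K=[arg :: fun]]
4. [C=(let p = 3 in p) | E=∅ | K=[fun :: fun]]
5. [C=3 | E=∅ | K=[let p :: fun :: fun]]
6. [C=p | E={p↦3} | K=[fun :: fun]]
7. [C=5 | E={u↦3} | K=[fun]]
8. [C=(((λv. v) (let w = 2 in w)) - ((λu. ((λy. -1) z)) ((λp. 1) z))) | E={z↦5} | K=∅]
9. [C=((λv. v) (let w = 2 in w)) | E={z↦5} | K=[subR]]
10. [C=(λv. v) | E={z↦5} | K=[arg :: subR]]
11. [C=(let w = 2 in w) | E={z↦5} | K=[fun :: subR]]
12. [C=2 | E={z↦5} | K=[let w :: fun :: subR]]
13. [C=w | E={w↦2, z↦5} | K=[fun :: subR]]
14. [C=v | E={v↦2, z↦5} | K=[subR]]
15. [C=((λu. ((λy. -1) z)) ((λp. 1) z)) | E={z↦5} | K=[subL(2)]]
16. [C=(λu. ((λy. -1) z)) | E={z↦5} | K=[arg :: subL(2)]]
17. [C=((λp. 1) z) | E={z↦5} | K=[fun :: subL(2)]]
18. [C=(λp. 1) | E={z↦5} | K=[arg :: fun :: subL(2)]]
19. [C=z | E={z↦5} | K=[fun :: fun :: subL(2)]]
20. [C=1 | E={p↦5, z↦5} | K=[fun :: subL(2)]]
21. [C=((λy. -1) z) | E={u↦1, z↦5} | K=[subL(2)]]
22. [C=(λy. -1) | E={u↦1, z↦5} | K=[arg :: subL(2)]]
23. [C=z | E={u↦1, z↦5} | K=[fun :: subL(2)]]
24. [C=-1 | E={y↦5, u↦1, z↦5} | K=[subL(2)]]
→ final value 3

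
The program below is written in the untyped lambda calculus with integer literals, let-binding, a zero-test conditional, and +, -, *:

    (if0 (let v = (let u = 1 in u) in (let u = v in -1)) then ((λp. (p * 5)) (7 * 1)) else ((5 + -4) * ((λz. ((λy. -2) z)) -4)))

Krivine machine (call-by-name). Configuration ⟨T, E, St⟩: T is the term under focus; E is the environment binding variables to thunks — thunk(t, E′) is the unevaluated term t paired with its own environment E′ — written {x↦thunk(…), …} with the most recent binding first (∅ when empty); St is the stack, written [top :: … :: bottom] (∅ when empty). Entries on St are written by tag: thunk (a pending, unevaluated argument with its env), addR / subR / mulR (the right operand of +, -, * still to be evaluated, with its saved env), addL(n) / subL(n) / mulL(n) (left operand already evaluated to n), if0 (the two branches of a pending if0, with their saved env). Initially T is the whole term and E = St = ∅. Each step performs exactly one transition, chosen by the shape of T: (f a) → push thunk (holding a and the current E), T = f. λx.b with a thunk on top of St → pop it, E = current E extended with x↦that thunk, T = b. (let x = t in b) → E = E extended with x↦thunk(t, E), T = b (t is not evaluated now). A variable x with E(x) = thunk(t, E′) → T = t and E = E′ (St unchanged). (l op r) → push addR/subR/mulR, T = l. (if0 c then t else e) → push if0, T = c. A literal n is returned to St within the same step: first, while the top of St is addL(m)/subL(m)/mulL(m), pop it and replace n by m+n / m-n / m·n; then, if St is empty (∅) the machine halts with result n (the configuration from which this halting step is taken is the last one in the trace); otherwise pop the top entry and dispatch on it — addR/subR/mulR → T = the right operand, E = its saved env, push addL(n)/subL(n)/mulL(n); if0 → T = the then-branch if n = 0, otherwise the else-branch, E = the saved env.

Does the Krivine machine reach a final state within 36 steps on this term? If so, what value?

step 0: ⟨T=(if0 (let v = (let u = 1 in u) in (let u = v in -1)) then ((λp. (p * 5)) (7 * 1)) else ((5 + -4) * ((λz. ((λy. -2) z)) -4))); E=∅; St=∅⟩
step 1: ⟨T=(let v = (let u = 1 in u) in (let u = v in -1)); E=∅; St=[if0]⟩
step 2: ⟨T=(let u = v in -1); E={v↦thunk((let u = 1 in u), ∅)}; St=[if0]⟩
step 3: ⟨T=-1; E={u↦thunk(v, {v↦thunk((let u = 1 in u), ∅)}), v↦thunk((let u = 1 in u), ∅)}; St=[if0]⟩
step 4: ⟨T=((5 + -4) * ((λz. ((λy. -2) z)) -4)); E=∅; St=∅⟩
step 5: ⟨T=(5 + -4); E=∅; St=[mulR]⟩
step 6: ⟨T=5; E=∅; St=[addR :: mulR]⟩
step 7: ⟨T=-4; E=∅; St=[addL(5) :: mulR]⟩
step 8: ⟨T=((λz. ((λy. -2) z)) -4); E=∅; St=[mulL(1)]⟩
step 9: ⟨T=(λz. ((λy. -2) z)); E=∅; St=[thunk :: mulL(1)]⟩
step 10: ⟨T=((λy. -2) z); E={z↦thunk(-4, ∅)}; St=[mulL(1)]⟩
step 11: ⟨T=(λy. -2); E={z↦thunk(-4, ∅)}; St=[thunk :: mulL(1)]⟩
step 12: ⟨T=-2; E={y↦thunk(z, {z↦thunk(-4, ∅)}), z↦thunk(-4, ∅)}; St=[mulL(1)]⟩
→ final value -2

Answer: -2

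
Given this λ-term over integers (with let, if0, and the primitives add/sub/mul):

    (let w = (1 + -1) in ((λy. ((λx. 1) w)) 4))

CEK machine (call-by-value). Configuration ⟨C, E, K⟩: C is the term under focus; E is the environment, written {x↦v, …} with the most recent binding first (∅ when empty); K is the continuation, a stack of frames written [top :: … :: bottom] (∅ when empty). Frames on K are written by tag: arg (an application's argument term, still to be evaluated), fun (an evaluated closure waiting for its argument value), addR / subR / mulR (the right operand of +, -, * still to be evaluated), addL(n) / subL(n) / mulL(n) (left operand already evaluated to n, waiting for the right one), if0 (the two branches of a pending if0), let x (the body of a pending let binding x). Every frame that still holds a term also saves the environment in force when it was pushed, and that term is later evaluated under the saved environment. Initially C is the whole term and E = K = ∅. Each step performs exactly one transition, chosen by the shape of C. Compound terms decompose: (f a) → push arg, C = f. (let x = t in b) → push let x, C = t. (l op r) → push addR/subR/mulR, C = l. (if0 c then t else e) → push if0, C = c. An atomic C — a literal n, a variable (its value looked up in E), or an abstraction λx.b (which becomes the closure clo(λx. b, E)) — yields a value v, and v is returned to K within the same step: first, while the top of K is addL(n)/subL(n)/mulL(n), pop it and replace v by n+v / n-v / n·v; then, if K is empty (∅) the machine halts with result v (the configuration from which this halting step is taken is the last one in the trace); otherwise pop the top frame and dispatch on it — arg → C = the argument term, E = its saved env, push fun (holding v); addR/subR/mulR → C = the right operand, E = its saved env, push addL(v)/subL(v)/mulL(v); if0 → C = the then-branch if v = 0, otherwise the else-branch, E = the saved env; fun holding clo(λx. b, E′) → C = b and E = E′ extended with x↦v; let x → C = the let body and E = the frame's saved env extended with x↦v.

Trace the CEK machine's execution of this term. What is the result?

Answer: 1

Execution trace:
0. [C=(let w = (1 + -1) in ((λy. ((λx. 1) w)) 4)) | E=∅ | K=∅]
1. [C=(1 + -1) | E=∅ | K=[let w]]
2. [C=1 | E=∅ | K=[addR :: let w]]
3. [C=-1 | E=∅ | K=[addL(1) :: let w]]
4. [C=((λy. ((λx. 1) w)) 4) | E={w↦0} | K=∅]
5. [C=(λy. ((λx. 1) w)) | E={w↦0} | K=[arg]]
6. [C=4 | E={w↦0} | K=[fun]]
7. [C=((λx. 1) w) | E={y↦4, w↦0} | K=∅]
8. [C=(λx. 1) | E={y↦4, w↦0} | K=[arg]]
9. [C=w | E={y↦4, w↦0} | K=[fun]]
10. [C=1 | E={x↦0, y↦4, w↦0} | K=∅]
→ final value 1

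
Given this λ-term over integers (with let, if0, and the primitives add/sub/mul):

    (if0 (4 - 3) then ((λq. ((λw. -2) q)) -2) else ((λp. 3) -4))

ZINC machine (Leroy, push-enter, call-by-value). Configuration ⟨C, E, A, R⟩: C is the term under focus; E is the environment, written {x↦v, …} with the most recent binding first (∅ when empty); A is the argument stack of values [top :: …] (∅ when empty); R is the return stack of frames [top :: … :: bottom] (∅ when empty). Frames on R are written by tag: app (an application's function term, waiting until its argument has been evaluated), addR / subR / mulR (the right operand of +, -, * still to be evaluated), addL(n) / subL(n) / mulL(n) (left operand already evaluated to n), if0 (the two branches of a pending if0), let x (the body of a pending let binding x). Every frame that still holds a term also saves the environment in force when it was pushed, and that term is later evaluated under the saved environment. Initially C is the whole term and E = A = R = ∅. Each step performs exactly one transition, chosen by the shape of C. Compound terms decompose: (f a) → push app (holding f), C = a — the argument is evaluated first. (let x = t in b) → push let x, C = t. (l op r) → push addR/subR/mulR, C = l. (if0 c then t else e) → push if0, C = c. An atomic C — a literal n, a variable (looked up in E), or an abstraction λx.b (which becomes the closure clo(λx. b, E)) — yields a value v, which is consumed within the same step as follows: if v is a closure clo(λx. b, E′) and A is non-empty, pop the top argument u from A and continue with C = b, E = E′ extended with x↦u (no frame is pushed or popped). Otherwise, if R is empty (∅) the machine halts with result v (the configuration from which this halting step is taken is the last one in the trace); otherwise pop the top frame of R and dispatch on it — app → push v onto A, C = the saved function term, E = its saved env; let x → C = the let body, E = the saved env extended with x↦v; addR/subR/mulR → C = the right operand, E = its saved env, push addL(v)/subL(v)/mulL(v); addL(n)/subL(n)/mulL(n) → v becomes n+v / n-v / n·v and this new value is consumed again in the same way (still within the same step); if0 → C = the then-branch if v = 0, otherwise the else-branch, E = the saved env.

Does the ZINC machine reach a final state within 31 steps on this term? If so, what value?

Answer: 3

Machine steps:
t=0: [C=(if0 (4 - 3) then ((λq. ((λw. -2) q)) -2) else ((λp. 3) -4)) | E=∅ | A=∅ | R=∅]
t=1: [C=(4 - 3) | E=∅ | A=∅ | R=[if0]]
t=2: [C=4 | E=∅ | A=∅ | R=[subR :: if0]]
t=3: [C=3 | E=∅ | A=∅ | R=[subL(4) :: if0]]
t=4: [C=((λp. 3) -4) | E=∅ | A=∅ | R=∅]
t=5: [C=-4 | E=∅ | A=∅ | R=[app]]
t=6: [C=(λp. 3) | E=∅ | A=[-4] | R=∅]
t=7: [C=3 | E={p↦-4} | A=∅ | R=∅]
→ final value 3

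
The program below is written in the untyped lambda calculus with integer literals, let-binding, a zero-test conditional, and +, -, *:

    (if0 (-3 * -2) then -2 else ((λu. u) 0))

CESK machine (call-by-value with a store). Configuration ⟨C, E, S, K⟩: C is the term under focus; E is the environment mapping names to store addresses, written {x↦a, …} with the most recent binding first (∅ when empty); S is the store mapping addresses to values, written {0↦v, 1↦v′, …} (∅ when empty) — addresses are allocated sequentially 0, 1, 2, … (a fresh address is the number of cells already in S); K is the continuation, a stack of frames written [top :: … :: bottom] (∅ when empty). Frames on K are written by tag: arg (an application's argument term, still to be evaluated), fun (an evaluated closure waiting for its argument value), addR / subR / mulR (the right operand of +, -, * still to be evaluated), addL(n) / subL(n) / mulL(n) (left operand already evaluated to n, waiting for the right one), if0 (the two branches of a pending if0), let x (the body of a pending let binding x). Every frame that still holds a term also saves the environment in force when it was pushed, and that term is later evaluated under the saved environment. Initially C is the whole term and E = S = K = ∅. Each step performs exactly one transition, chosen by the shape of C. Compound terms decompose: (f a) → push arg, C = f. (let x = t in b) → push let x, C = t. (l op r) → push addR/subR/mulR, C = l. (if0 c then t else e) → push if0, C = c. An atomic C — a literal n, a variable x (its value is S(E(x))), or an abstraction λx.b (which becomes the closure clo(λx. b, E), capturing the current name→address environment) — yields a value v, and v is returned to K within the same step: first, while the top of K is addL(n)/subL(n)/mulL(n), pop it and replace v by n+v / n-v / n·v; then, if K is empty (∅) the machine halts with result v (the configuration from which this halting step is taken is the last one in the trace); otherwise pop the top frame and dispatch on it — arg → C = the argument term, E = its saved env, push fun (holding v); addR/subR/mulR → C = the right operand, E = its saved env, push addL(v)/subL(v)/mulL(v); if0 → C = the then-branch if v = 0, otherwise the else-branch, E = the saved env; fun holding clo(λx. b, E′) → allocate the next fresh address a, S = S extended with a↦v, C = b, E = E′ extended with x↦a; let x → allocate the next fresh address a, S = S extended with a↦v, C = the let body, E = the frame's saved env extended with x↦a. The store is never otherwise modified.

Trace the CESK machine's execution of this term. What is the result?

step 0: [C=(if0 (-3 * -2) then -2 else ((λu. u) 0)) | E=∅ | S=∅ | K=∅]
step 1: [C=(-3 * -2) | E=∅ | S=∅ | K=[if0]]
step 2: [C=-3 | E=∅ | S=∅ | K=[mulR :: if0]]
step 3: [C=-2 | E=∅ | S=∅ | K=[mulL(-3) :: if0]]
step 4: [C=((λu. u) 0) | E=∅ | S=∅ | K=∅]
step 5: [C=(λu. u) | E=∅ | S=∅ | K=[arg]]
step 6: [C=0 | E=∅ | S=∅ | K=[fun]]
step 7: [C=u | E={u↦0} | S={0↦0} | K=∅]
→ final value 0

Answer: 0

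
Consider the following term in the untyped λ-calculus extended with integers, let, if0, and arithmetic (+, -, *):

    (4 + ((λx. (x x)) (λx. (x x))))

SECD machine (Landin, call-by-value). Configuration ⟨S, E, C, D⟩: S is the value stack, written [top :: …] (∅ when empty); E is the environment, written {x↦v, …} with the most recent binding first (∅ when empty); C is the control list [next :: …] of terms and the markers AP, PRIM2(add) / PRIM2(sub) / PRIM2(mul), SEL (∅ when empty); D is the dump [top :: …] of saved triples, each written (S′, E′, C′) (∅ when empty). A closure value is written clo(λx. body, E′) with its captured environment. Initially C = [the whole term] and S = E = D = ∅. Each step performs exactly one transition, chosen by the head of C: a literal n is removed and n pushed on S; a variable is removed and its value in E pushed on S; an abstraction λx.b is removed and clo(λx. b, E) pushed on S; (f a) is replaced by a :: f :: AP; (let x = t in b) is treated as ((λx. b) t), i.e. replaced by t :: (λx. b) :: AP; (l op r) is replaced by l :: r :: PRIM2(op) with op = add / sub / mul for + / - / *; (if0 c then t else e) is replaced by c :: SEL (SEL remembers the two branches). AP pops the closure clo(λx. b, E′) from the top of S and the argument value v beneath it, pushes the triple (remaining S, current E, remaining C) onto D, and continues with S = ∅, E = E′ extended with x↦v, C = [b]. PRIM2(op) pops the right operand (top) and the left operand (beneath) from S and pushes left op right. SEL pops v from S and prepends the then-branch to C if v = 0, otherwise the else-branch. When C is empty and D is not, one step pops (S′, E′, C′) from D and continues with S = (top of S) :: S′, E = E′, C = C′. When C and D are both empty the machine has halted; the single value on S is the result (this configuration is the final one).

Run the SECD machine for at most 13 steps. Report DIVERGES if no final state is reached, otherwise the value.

Answer: DIVERGES (no final state within 13 steps)

Derivation:
t=0: <S=∅, E=∅, C=[(4 + ((λx. (x x)) (λx. (x x))))], D=∅>
t=1: <S=∅, E=∅, C=[4 :: ((λx. (x x)) (λx. (x x))) :: PRIM2(add)], D=∅>
t=2: <S=[4], E=∅, C=[((λx. (x x)) (λx. (x x))) :: PRIM2(add)], D=∅>
t=3: <S=[4], E=∅, C=[(λx. (x x)) :: (λx. (x x)) :: AP :: PRIM2(add)], D=∅>
t=4: <S=[clo(λx. (x x), ∅) :: 4], E=∅, C=[(λx. (x x)) :: AP :: PRIM2(add)], D=∅>
t=5: <S=[clo(λx. (x x), ∅) :: clo(λx. (x x), ∅) :: 4], E=∅, C=[AP :: PRIM2(add)], D=∅>
t=6: <S=∅, E={x↦clo(λx. (x x), ∅)}, C=[(x x)], D=[([4], ∅, [PRIM2(add)])]>
t=7: <S=∅, E={x↦clo(λx. (x x), ∅)}, C=[x :: x :: AP], D=[([4], ∅, [PRIM2(add)])]>
t=8: <S=[clo(λx. (x x), ∅)], E={x↦clo(λx. (x x), ∅)}, C=[x :: AP], D=[([4], ∅, [PRIM2(add)])]>
t=9: <S=[clo(λx. (x x), ∅) :: clo(λx. (x x), ∅)], E={x↦clo(λx. (x x), ∅)}, C=[AP], D=[([4], ∅, [PRIM2(add)])]>
t=10: <S=∅, E={x↦clo(λx. (x x), ∅)}, C=[(x x)], D=[(∅, {x↦clo(λx. (x x), ∅)}, ∅) :: ([4], ∅, [PRIM2(add)])]>
t=11: <S=∅, E={x↦clo(λx. (x x), ∅)}, C=[x :: x :: AP], D=[(∅, {x↦clo(λx. (x x), ∅)}, ∅) :: ([4], ∅, [PRIM2(add)])]>
t=12: <S=[clo(λx. (x x), ∅)], E={x↦clo(λx. (x x), ∅)}, C=[x :: AP], D=[(∅, {x↦clo(λx. (x x), ∅)}, ∅) :: ([4], ∅, [PRIM2(add)])]>
t=13: <S=[clo(λx. (x x), ∅) :: clo(λx. (x x), ∅)], E={x↦clo(λx. (x x), ∅)}, C=[AP], D=[(∅, {x↦clo(λx. (x x), ∅)}, ∅) :: ([4], ∅, [PRIM2(add)])]>
→ 13 transitions taken and the configuration is still not final: no result within 13 steps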